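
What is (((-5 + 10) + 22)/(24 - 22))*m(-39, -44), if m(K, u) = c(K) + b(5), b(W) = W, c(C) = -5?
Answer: 0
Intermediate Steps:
m(K, u) = 0 (m(K, u) = -5 + 5 = 0)
(((-5 + 10) + 22)/(24 - 22))*m(-39, -44) = (((-5 + 10) + 22)/(24 - 22))*0 = ((5 + 22)/2)*0 = (27*(½))*0 = (27/2)*0 = 0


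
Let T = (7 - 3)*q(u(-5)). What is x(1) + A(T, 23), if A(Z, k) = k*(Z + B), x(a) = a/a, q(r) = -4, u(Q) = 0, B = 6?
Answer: -229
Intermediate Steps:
T = -16 (T = (7 - 3)*(-4) = 4*(-4) = -16)
x(a) = 1
A(Z, k) = k*(6 + Z) (A(Z, k) = k*(Z + 6) = k*(6 + Z))
x(1) + A(T, 23) = 1 + 23*(6 - 16) = 1 + 23*(-10) = 1 - 230 = -229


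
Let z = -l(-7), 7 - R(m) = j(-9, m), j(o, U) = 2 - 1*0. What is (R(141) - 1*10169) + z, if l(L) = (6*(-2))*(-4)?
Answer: -10212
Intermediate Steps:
j(o, U) = 2 (j(o, U) = 2 + 0 = 2)
R(m) = 5 (R(m) = 7 - 1*2 = 7 - 2 = 5)
l(L) = 48 (l(L) = -12*(-4) = 48)
z = -48 (z = -1*48 = -48)
(R(141) - 1*10169) + z = (5 - 1*10169) - 48 = (5 - 10169) - 48 = -10164 - 48 = -10212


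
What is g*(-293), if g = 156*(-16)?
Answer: 731328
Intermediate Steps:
g = -2496
g*(-293) = -2496*(-293) = 731328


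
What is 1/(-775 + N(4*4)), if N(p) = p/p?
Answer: -1/774 ≈ -0.0012920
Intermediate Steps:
N(p) = 1
1/(-775 + N(4*4)) = 1/(-775 + 1) = 1/(-774) = -1/774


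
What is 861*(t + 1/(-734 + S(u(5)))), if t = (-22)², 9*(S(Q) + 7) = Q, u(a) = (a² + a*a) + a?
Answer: 2756204787/6614 ≈ 4.1672e+5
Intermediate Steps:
u(a) = a + 2*a² (u(a) = (a² + a²) + a = 2*a² + a = a + 2*a²)
S(Q) = -7 + Q/9
t = 484
861*(t + 1/(-734 + S(u(5)))) = 861*(484 + 1/(-734 + (-7 + (5*(1 + 2*5))/9))) = 861*(484 + 1/(-734 + (-7 + (5*(1 + 10))/9))) = 861*(484 + 1/(-734 + (-7 + (5*11)/9))) = 861*(484 + 1/(-734 + (-7 + (⅑)*55))) = 861*(484 + 1/(-734 + (-7 + 55/9))) = 861*(484 + 1/(-734 - 8/9)) = 861*(484 + 1/(-6614/9)) = 861*(484 - 9/6614) = 861*(3201167/6614) = 2756204787/6614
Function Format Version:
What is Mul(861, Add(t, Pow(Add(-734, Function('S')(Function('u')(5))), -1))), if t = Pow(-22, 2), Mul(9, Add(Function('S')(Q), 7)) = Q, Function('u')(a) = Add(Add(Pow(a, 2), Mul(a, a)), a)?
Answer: Rational(2756204787, 6614) ≈ 4.1672e+5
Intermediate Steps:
Function('u')(a) = Add(a, Mul(2, Pow(a, 2))) (Function('u')(a) = Add(Add(Pow(a, 2), Pow(a, 2)), a) = Add(Mul(2, Pow(a, 2)), a) = Add(a, Mul(2, Pow(a, 2))))
Function('S')(Q) = Add(-7, Mul(Rational(1, 9), Q))
t = 484
Mul(861, Add(t, Pow(Add(-734, Function('S')(Function('u')(5))), -1))) = Mul(861, Add(484, Pow(Add(-734, Add(-7, Mul(Rational(1, 9), Mul(5, Add(1, Mul(2, 5)))))), -1))) = Mul(861, Add(484, Pow(Add(-734, Add(-7, Mul(Rational(1, 9), Mul(5, Add(1, 10))))), -1))) = Mul(861, Add(484, Pow(Add(-734, Add(-7, Mul(Rational(1, 9), Mul(5, 11)))), -1))) = Mul(861, Add(484, Pow(Add(-734, Add(-7, Mul(Rational(1, 9), 55))), -1))) = Mul(861, Add(484, Pow(Add(-734, Add(-7, Rational(55, 9))), -1))) = Mul(861, Add(484, Pow(Add(-734, Rational(-8, 9)), -1))) = Mul(861, Add(484, Pow(Rational(-6614, 9), -1))) = Mul(861, Add(484, Rational(-9, 6614))) = Mul(861, Rational(3201167, 6614)) = Rational(2756204787, 6614)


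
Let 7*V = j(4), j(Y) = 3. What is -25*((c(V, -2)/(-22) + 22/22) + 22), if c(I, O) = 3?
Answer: -12575/22 ≈ -571.59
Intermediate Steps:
V = 3/7 (V = (⅐)*3 = 3/7 ≈ 0.42857)
-25*((c(V, -2)/(-22) + 22/22) + 22) = -25*((3/(-22) + 22/22) + 22) = -25*((3*(-1/22) + 22*(1/22)) + 22) = -25*((-3/22 + 1) + 22) = -25*(19/22 + 22) = -25*503/22 = -12575/22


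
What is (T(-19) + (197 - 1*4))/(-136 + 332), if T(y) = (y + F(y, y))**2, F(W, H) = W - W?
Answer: 277/98 ≈ 2.8265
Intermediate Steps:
F(W, H) = 0
T(y) = y**2 (T(y) = (y + 0)**2 = y**2)
(T(-19) + (197 - 1*4))/(-136 + 332) = ((-19)**2 + (197 - 1*4))/(-136 + 332) = (361 + (197 - 4))/196 = (361 + 193)*(1/196) = 554*(1/196) = 277/98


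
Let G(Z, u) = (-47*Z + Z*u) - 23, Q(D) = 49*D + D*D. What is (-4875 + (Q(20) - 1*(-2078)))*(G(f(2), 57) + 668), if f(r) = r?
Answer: -942305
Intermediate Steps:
Q(D) = D² + 49*D (Q(D) = 49*D + D² = D² + 49*D)
G(Z, u) = -23 - 47*Z + Z*u
(-4875 + (Q(20) - 1*(-2078)))*(G(f(2), 57) + 668) = (-4875 + (20*(49 + 20) - 1*(-2078)))*((-23 - 47*2 + 2*57) + 668) = (-4875 + (20*69 + 2078))*((-23 - 94 + 114) + 668) = (-4875 + (1380 + 2078))*(-3 + 668) = (-4875 + 3458)*665 = -1417*665 = -942305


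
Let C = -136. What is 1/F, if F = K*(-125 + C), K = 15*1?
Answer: -1/3915 ≈ -0.00025543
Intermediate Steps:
K = 15
F = -3915 (F = 15*(-125 - 136) = 15*(-261) = -3915)
1/F = 1/(-3915) = -1/3915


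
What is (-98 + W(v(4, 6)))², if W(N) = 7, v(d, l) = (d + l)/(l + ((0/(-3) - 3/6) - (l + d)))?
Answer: 8281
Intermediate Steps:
v(d, l) = (d + l)/(-½ - d) (v(d, l) = (d + l)/(l + ((0*(-⅓) - 3*⅙) - (d + l))) = (d + l)/(l + ((0 - ½) + (-d - l))) = (d + l)/(l + (-½ + (-d - l))) = (d + l)/(l + (-½ - d - l)) = (d + l)/(-½ - d))
(-98 + W(v(4, 6)))² = (-98 + 7)² = (-91)² = 8281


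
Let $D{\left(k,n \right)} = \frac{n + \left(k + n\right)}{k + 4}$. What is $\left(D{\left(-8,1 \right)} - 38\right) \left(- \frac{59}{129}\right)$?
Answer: $\frac{4307}{258} \approx 16.694$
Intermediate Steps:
$D{\left(k,n \right)} = \frac{k + 2 n}{4 + k}$
$\left(D{\left(-8,1 \right)} - 38\right) \left(- \frac{59}{129}\right) = \left(\frac{-8 + 2 \cdot 1}{4 - 8} - 38\right) \left(- \frac{59}{129}\right) = \left(\frac{-8 + 2}{-4} - 38\right) \left(\left(-59\right) \frac{1}{129}\right) = \left(\left(- \frac{1}{4}\right) \left(-6\right) - 38\right) \left(- \frac{59}{129}\right) = \left(\frac{3}{2} - 38\right) \left(- \frac{59}{129}\right) = \left(- \frac{73}{2}\right) \left(- \frac{59}{129}\right) = \frac{4307}{258}$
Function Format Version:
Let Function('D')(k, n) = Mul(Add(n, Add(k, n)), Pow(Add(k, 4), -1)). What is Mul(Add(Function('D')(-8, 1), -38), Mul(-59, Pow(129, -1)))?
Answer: Rational(4307, 258) ≈ 16.694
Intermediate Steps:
Function('D')(k, n) = Mul(Pow(Add(4, k), -1), Add(k, Mul(2, n))) (Function('D')(k, n) = Mul(Add(k, Mul(2, n)), Pow(Add(4, k), -1)) = Mul(Pow(Add(4, k), -1), Add(k, Mul(2, n))))
Mul(Add(Function('D')(-8, 1), -38), Mul(-59, Pow(129, -1))) = Mul(Add(Mul(Pow(Add(4, -8), -1), Add(-8, Mul(2, 1))), -38), Mul(-59, Pow(129, -1))) = Mul(Add(Mul(Pow(-4, -1), Add(-8, 2)), -38), Mul(-59, Rational(1, 129))) = Mul(Add(Mul(Rational(-1, 4), -6), -38), Rational(-59, 129)) = Mul(Add(Rational(3, 2), -38), Rational(-59, 129)) = Mul(Rational(-73, 2), Rational(-59, 129)) = Rational(4307, 258)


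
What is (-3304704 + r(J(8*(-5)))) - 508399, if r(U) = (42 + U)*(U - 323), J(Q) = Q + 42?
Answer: -3827227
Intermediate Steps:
J(Q) = 42 + Q
r(U) = (-323 + U)*(42 + U) (r(U) = (42 + U)*(-323 + U) = (-323 + U)*(42 + U))
(-3304704 + r(J(8*(-5)))) - 508399 = (-3304704 + (-13566 + (42 + 8*(-5))**2 - 281*(42 + 8*(-5)))) - 508399 = (-3304704 + (-13566 + (42 - 40)**2 - 281*(42 - 40))) - 508399 = (-3304704 + (-13566 + 2**2 - 281*2)) - 508399 = (-3304704 + (-13566 + 4 - 562)) - 508399 = (-3304704 - 14124) - 508399 = -3318828 - 508399 = -3827227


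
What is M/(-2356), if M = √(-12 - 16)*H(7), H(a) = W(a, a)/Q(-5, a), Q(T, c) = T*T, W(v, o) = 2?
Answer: -I*√7/14725 ≈ -0.00017968*I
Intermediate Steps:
Q(T, c) = T²
H(a) = 2/25 (H(a) = 2/((-5)²) = 2/25)
M = 4*I*√7/25 (M = √(-12 - 16)*(2/25) = √(-28)*(2/25) = (2*I*√7)*(2/25) = 4*I*√7/25 ≈ 0.42332*I)
M/(-2356) = (4*I*√7/25)/(-2356) = (4*I*√7/25)*(-1/2356) = -I*√7/14725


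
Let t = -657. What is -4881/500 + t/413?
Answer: -2344353/206500 ≈ -11.353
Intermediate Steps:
-4881/500 + t/413 = -4881/500 - 657/413 = -2344353/206500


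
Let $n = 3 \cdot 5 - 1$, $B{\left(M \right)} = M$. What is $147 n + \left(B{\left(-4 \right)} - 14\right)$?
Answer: $2040$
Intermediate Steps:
$n = 14$ ($n = 15 - 1 = 14$)
$147 n + \left(B{\left(-4 \right)} - 14\right) = 147 \cdot 14 - 18 = 2058 - 18 = 2040$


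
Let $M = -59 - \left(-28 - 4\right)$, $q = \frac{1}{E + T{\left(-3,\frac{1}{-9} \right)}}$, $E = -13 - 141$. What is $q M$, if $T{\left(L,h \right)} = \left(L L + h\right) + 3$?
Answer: $\frac{243}{1279} \approx 0.18999$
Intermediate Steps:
$E = -154$
$T{\left(L,h \right)} = 3 + h + L^{2}$ ($T{\left(L,h \right)} = \left(L^{2} + h\right) + 3 = \left(h + L^{2}\right) + 3 = 3 + h + L^{2}$)
$q = - \frac{9}{1279}$ ($q = \frac{1}{-154 + \left(3 + \frac{1}{-9} + \left(-3\right)^{2}\right)} = \frac{1}{-154 + \left(3 - \frac{1}{9} + 9\right)} = \frac{1}{-154 + \frac{107}{9}} = \frac{1}{- \frac{1279}{9}} = - \frac{9}{1279} \approx -0.0070367$)
$M = -27$ ($M = -59 - \left(-28 - 4\right) = -59 - -32 = -59 + 32 = -27$)
$q M = \left(- \frac{9}{1279}\right) \left(-27\right) = \frac{243}{1279}$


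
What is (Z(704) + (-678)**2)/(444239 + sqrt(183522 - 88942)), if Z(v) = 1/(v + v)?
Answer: 287527061594447/277866257913728 - 647235073*sqrt(23645)/138933128956864 ≈ 1.0341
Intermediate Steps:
Z(v) = 1/(2*v)
(Z(704) + (-678)**2)/(444239 + sqrt(183522 - 88942)) = ((1/2)/704 + (-678)**2)/(444239 + sqrt(183522 - 88942)) = ((1/2)*(1/704) + 459684)/(444239 + sqrt(94580)) = (1/1408 + 459684)/(444239 + 2*sqrt(23645)) = 647235073/(1408*(444239 + 2*sqrt(23645)))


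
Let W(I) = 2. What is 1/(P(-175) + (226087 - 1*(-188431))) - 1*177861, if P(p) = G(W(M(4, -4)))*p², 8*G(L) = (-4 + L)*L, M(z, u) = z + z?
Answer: -142006178869/798411 ≈ -1.7786e+5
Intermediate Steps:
M(z, u) = 2*z
G(L) = L*(-4 + L)/8 (G(L) = ((-4 + L)*L)/8 = (L*(-4 + L))/8 = L*(-4 + L)/8)
P(p) = -p²/2 (P(p) = ((⅛)*2*(-4 + 2))*p² = ((⅛)*2*(-2))*p² = -p²/2)
1/(P(-175) + (226087 - 1*(-188431))) - 1*177861 = 1/(-½*(-175)² + (226087 - 1*(-188431))) - 1*177861 = 1/(-½*30625 + (226087 + 188431)) - 177861 = 1/(-30625/2 + 414518) - 177861 = 1/(798411/2) - 177861 = 2/798411 - 177861 = -142006178869/798411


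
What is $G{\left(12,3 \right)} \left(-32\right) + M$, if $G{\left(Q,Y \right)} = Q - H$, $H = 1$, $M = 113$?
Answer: $-239$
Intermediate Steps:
$G{\left(Q,Y \right)} = -1 + Q$ ($G{\left(Q,Y \right)} = Q - 1 = -1 + Q$)
$G{\left(12,3 \right)} \left(-32\right) + M = \left(-1 + 12\right) \left(-32\right) + 113 = 11 \left(-32\right) + 113 = -352 + 113 = -239$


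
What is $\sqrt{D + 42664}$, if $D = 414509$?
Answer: $3 \sqrt{50797} \approx 676.15$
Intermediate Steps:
$\sqrt{D + 42664} = \sqrt{414509 + 42664} = \sqrt{457173} = 3 \sqrt{50797}$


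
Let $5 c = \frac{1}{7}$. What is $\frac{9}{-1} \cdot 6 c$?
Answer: $- \frac{54}{35} \approx -1.5429$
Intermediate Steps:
$c = \frac{1}{35}$ ($c = \frac{1}{5 \cdot 7} = \frac{1}{5} \cdot \frac{1}{7} = \frac{1}{35} \approx 0.028571$)
$\frac{9}{-1} \cdot 6 c = \frac{9}{-1} \cdot 6 \cdot \frac{1}{35} = 9 \left(-1\right) 6 \cdot \frac{1}{35} = \left(-9\right) 6 \cdot \frac{1}{35} = \left(-54\right) \frac{1}{35} = - \frac{54}{35}$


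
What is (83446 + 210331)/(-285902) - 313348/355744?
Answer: -24262028123/12713490136 ≈ -1.9084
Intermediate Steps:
(83446 + 210331)/(-285902) - 313348/355744 = 293777*(-1/285902) - 313348*1/355744 = -293777/285902 - 78337/88936 = -24262028123/12713490136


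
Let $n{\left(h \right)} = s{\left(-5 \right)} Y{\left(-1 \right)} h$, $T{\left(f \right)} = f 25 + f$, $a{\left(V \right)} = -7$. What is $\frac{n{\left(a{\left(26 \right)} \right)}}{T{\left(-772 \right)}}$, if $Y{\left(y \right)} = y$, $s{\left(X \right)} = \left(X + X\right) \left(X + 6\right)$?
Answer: $\frac{35}{10036} \approx 0.0034874$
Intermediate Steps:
$s{\left(X \right)} = 2 X \left(6 + X\right)$
$T{\left(f \right)} = 26 f$ ($T{\left(f \right)} = 25 f + f = 26 f$)
$n{\left(h \right)} = 10 h$ ($n{\left(h \right)} = 2 \left(-5\right) \left(6 - 5\right) \left(-1\right) h = 2 \left(-5\right) 1 \left(-1\right) h = \left(-10\right) \left(-1\right) h = 10 h$)
$\frac{n{\left(a{\left(26 \right)} \right)}}{T{\left(-772 \right)}} = \frac{10 \left(-7\right)}{26 \left(-772\right)} = - \frac{70}{-20072} = \left(-70\right) \left(- \frac{1}{20072}\right) = \frac{35}{10036}$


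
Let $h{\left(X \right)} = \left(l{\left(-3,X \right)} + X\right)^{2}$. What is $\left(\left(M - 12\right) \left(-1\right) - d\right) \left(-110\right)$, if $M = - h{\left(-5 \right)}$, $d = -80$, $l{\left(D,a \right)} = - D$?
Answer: $-10560$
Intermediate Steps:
$h{\left(X \right)} = \left(3 + X\right)^{2}$ ($h{\left(X \right)} = \left(\left(-1\right) \left(-3\right) + X\right)^{2} = \left(3 + X\right)^{2}$)
$M = -4$ ($M = - \left(3 - 5\right)^{2} = - \left(-2\right)^{2} = \left(-1\right) 4 = -4$)
$\left(\left(M - 12\right) \left(-1\right) - d\right) \left(-110\right) = \left(\left(-4 - 12\right) \left(-1\right) - -80\right) \left(-110\right) = \left(\left(-16\right) \left(-1\right) + 80\right) \left(-110\right) = \left(16 + 80\right) \left(-110\right) = 96 \left(-110\right) = -10560$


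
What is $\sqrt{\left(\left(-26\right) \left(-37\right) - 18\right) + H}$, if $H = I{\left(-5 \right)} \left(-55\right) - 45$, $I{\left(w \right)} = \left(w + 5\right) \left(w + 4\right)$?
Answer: $\sqrt{899} \approx 29.983$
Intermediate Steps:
$I{\left(w \right)} = \left(4 + w\right) \left(5 + w\right)$ ($I{\left(w \right)} = \left(5 + w\right) \left(4 + w\right) = \left(4 + w\right) \left(5 + w\right)$)
$H = -45$ ($H = \left(20 + \left(-5\right)^{2} + 9 \left(-5\right)\right) \left(-55\right) - 45 = \left(20 + 25 - 45\right) \left(-55\right) - 45 = 0 \left(-55\right) - 45 = 0 - 45 = -45$)
$\sqrt{\left(\left(-26\right) \left(-37\right) - 18\right) + H} = \sqrt{\left(\left(-26\right) \left(-37\right) - 18\right) - 45} = \sqrt{\left(962 - 18\right) - 45} = \sqrt{944 - 45} = \sqrt{899}$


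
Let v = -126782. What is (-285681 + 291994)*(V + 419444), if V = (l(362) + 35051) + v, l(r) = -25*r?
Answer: 2011719519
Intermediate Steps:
V = -100781 (V = (-25*362 + 35051) - 126782 = (-9050 + 35051) - 126782 = 26001 - 126782 = -100781)
(-285681 + 291994)*(V + 419444) = (-285681 + 291994)*(-100781 + 419444) = 6313*318663 = 2011719519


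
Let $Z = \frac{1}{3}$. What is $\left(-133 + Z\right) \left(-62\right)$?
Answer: $\frac{24676}{3} \approx 8225.3$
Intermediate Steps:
$Z = \frac{1}{3} \approx 0.33333$
$\left(-133 + Z\right) \left(-62\right) = \left(-133 + \frac{1}{3}\right) \left(-62\right) = \left(- \frac{398}{3}\right) \left(-62\right) = \frac{24676}{3}$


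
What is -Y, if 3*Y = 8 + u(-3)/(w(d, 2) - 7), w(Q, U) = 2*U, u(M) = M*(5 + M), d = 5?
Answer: -10/3 ≈ -3.3333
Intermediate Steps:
Y = 10/3 (Y = (8 + (-3*(5 - 3))/(2*2 - 7))/3 = (8 + (-3*2)/(4 - 7))/3 = (8 - 6/(-3))/3 = (8 - 1/3*(-6))/3 = (8 + 2)/3 = (1/3)*10 = 10/3 ≈ 3.3333)
-Y = -1*10/3 = -10/3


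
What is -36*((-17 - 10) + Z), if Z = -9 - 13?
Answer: 1764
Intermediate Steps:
Z = -22
-36*((-17 - 10) + Z) = -36*((-17 - 10) - 22) = -36*(-27 - 22) = -36*(-49) = 1764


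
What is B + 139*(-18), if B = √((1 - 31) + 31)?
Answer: -2501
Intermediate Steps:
B = 1 (B = √(-30 + 31) = √1 = 1)
B + 139*(-18) = 1 + 139*(-18) = 1 - 2502 = -2501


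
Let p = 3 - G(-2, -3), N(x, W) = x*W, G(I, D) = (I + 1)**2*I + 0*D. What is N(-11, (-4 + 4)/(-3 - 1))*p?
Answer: 0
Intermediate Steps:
G(I, D) = I*(1 + I)**2 (G(I, D) = (1 + I)**2*I + 0 = I*(1 + I)**2 + 0 = I*(1 + I)**2)
N(x, W) = W*x
p = 5 (p = 3 - (-2)*(1 - 2)**2 = 3 - (-2)*(-1)**2 = 3 - (-2) = 3 - 1*(-2) = 3 + 2 = 5)
N(-11, (-4 + 4)/(-3 - 1))*p = (((-4 + 4)/(-3 - 1))*(-11))*5 = ((0/(-4))*(-11))*5 = ((0*(-1/4))*(-11))*5 = (0*(-11))*5 = 0*5 = 0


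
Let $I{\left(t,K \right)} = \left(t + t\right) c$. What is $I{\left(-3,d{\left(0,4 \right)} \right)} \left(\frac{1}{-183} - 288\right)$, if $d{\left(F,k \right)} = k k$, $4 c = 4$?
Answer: $\frac{105410}{61} \approx 1728.0$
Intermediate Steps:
$c = 1$ ($c = \frac{1}{4} \cdot 4 = 1$)
$d{\left(F,k \right)} = k^{2}$
$I{\left(t,K \right)} = 2 t$ ($I{\left(t,K \right)} = \left(t + t\right) 1 = 2 t 1 = 2 t$)
$I{\left(-3,d{\left(0,4 \right)} \right)} \left(\frac{1}{-183} - 288\right) = 2 \left(-3\right) \left(\frac{1}{-183} - 288\right) = - 6 \left(- \frac{1}{183} - 288\right) = \left(-6\right) \left(- \frac{52705}{183}\right) = \frac{105410}{61}$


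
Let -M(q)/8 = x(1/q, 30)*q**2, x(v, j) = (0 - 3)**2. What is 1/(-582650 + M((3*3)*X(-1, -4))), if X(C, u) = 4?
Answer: -1/675962 ≈ -1.4794e-6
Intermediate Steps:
x(v, j) = 9 (x(v, j) = (-3)**2 = 9)
M(q) = -72*q**2
1/(-582650 + M((3*3)*X(-1, -4))) = 1/(-582650 - 72*((3*3)*4)**2) = 1/(-582650 - 72*(9*4)**2) = 1/(-582650 - 72*36**2) = 1/(-582650 - 72*1296) = 1/(-582650 - 93312) = 1/(-675962) = -1/675962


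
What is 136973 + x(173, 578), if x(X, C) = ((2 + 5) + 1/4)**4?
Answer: 35772369/256 ≈ 1.3974e+5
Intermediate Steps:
x(X, C) = 707281/256 (x(X, C) = (7 + 1*(1/4))**4 = (7 + 1/4)**4 = (29/4)**4 = 707281/256)
136973 + x(173, 578) = 136973 + 707281/256 = 35772369/256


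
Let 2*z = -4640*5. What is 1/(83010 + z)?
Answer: 1/71410 ≈ 1.4004e-5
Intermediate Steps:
z = -11600 (z = (-4640*5)/2 = (½)*(-23200) = -11600)
1/(83010 + z) = 1/(83010 - 11600) = 1/71410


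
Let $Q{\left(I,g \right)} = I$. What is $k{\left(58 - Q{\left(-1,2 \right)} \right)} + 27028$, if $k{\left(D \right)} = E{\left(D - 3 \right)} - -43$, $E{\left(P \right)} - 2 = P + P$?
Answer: $27185$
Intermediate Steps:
$E{\left(P \right)} = 2 + 2 P$ ($E{\left(P \right)} = 2 + \left(P + P\right) = 2 + 2 P$)
$k{\left(D \right)} = 39 + 2 D$ ($k{\left(D \right)} = \left(2 + 2 \left(D - 3\right)\right) - -43 = \left(2 + 2 \left(-3 + D\right)\right) + 43 = \left(2 + \left(-6 + 2 D\right)\right) + 43 = \left(-4 + 2 D\right) + 43 = 39 + 2 D$)
$k{\left(58 - Q{\left(-1,2 \right)} \right)} + 27028 = \left(39 + 2 \left(58 - -1\right)\right) + 27028 = \left(39 + 2 \left(58 + 1\right)\right) + 27028 = \left(39 + 2 \cdot 59\right) + 27028 = \left(39 + 118\right) + 27028 = 157 + 27028 = 27185$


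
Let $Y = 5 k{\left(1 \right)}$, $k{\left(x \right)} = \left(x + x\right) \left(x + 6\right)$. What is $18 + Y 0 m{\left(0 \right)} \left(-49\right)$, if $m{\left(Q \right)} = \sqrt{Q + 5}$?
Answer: $18$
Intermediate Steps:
$k{\left(x \right)} = 2 x \left(6 + x\right)$
$m{\left(Q \right)} = \sqrt{5 + Q}$
$Y = 70$ ($Y = 5 \cdot 2 \cdot 1 \left(6 + 1\right) = 5 \cdot 2 \cdot 1 \cdot 7 = 5 \cdot 14 = 70$)
$18 + Y 0 m{\left(0 \right)} \left(-49\right) = 18 + 70 \cdot 0 \sqrt{5 + 0} \left(-49\right) = 18 + 0 \sqrt{5} \left(-49\right) = 18 + 0 \left(-49\right) = 18 + 0 = 18$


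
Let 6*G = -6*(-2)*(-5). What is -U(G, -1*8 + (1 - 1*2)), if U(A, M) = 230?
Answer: -230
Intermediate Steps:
G = -10 (G = (-6*(-2)*(-5))/6 = (12*(-5))/6 = (⅙)*(-60) = -10)
-U(G, -1*8 + (1 - 1*2)) = -1*230 = -230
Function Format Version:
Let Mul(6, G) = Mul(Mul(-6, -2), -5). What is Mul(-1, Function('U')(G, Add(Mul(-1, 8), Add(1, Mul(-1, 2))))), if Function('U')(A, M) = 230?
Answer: -230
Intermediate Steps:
G = -10 (G = Mul(Rational(1, 6), Mul(Mul(-6, -2), -5)) = Mul(Rational(1, 6), Mul(12, -5)) = Mul(Rational(1, 6), -60) = -10)
Mul(-1, Function('U')(G, Add(Mul(-1, 8), Add(1, Mul(-1, 2))))) = Mul(-1, 230) = -230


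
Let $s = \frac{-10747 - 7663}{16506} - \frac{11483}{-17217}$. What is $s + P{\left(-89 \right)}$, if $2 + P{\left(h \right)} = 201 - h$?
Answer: $\frac{648551654}{2255427} \approx 287.55$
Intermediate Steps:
$s = - \frac{1011322}{2255427}$ ($s = \left(-18410\right) \frac{1}{16506} - - \frac{11483}{17217} = - \frac{1315}{1179} + \frac{11483}{17217} = - \frac{1011322}{2255427} \approx -0.44839$)
$P{\left(h \right)} = 199 - h$ ($P{\left(h \right)} = -2 - \left(-201 + h\right) = 199 - h$)
$s + P{\left(-89 \right)} = - \frac{1011322}{2255427} + \left(199 - -89\right) = - \frac{1011322}{2255427} + \left(199 + 89\right) = - \frac{1011322}{2255427} + 288 = \frac{648551654}{2255427}$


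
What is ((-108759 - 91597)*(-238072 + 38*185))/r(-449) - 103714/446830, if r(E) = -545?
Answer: -2068405162140629/24352235 ≈ -8.4937e+7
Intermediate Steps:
((-108759 - 91597)*(-238072 + 38*185))/r(-449) - 103714/446830 = ((-108759 - 91597)*(-238072 + 38*185))/(-545) - 103714/446830 = -200356*(-238072 + 7030)*(-1/545) - 103714*1/446830 = -200356*(-231042)*(-1/545) - 51857/223415 = 46290650952*(-1/545) - 51857/223415 = -46290650952/545 - 51857/223415 = -2068405162140629/24352235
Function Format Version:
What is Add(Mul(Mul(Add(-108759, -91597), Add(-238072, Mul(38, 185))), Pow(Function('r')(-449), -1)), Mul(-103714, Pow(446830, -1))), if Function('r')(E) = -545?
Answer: Rational(-2068405162140629, 24352235) ≈ -8.4937e+7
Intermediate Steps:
Add(Mul(Mul(Add(-108759, -91597), Add(-238072, Mul(38, 185))), Pow(Function('r')(-449), -1)), Mul(-103714, Pow(446830, -1))) = Add(Mul(Mul(Add(-108759, -91597), Add(-238072, Mul(38, 185))), Pow(-545, -1)), Mul(-103714, Pow(446830, -1))) = Add(Mul(Mul(-200356, Add(-238072, 7030)), Rational(-1, 545)), Mul(-103714, Rational(1, 446830))) = Add(Mul(Mul(-200356, -231042), Rational(-1, 545)), Rational(-51857, 223415)) = Add(Mul(46290650952, Rational(-1, 545)), Rational(-51857, 223415)) = Add(Rational(-46290650952, 545), Rational(-51857, 223415)) = Rational(-2068405162140629, 24352235)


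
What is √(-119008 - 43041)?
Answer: I*√162049 ≈ 402.55*I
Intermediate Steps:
√(-119008 - 43041) = √(-162049) = I*√162049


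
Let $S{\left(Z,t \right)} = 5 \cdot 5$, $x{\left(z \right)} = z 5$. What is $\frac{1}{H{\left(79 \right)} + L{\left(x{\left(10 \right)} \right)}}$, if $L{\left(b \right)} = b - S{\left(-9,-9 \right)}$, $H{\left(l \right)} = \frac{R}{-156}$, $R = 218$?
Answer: $\frac{78}{1841} \approx 0.042368$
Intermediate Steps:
$H{\left(l \right)} = - \frac{109}{78}$ ($H{\left(l \right)} = \frac{218}{-156} = 218 \left(- \frac{1}{156}\right) = - \frac{109}{78}$)
$x{\left(z \right)} = 5 z$
$S{\left(Z,t \right)} = 25$
$L{\left(b \right)} = -25 + b$ ($L{\left(b \right)} = b - 25 = -25 + b$)
$\frac{1}{H{\left(79 \right)} + L{\left(x{\left(10 \right)} \right)}} = \frac{1}{- \frac{109}{78} + \left(-25 + 5 \cdot 10\right)} = \frac{1}{- \frac{109}{78} + \left(-25 + 50\right)} = \frac{1}{- \frac{109}{78} + 25} = \frac{1}{\frac{1841}{78}} = \frac{78}{1841}$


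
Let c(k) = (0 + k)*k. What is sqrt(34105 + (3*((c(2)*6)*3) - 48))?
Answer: sqrt(34273) ≈ 185.13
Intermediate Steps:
c(k) = k**2 (c(k) = k*k = k**2)
sqrt(34105 + (3*((c(2)*6)*3) - 48)) = sqrt(34105 + (3*((2**2*6)*3) - 48)) = sqrt(34105 + (3*((4*6)*3) - 48)) = sqrt(34105 + (3*(24*3) - 48)) = sqrt(34105 + (3*72 - 48)) = sqrt(34105 + (216 - 48)) = sqrt(34105 + 168) = sqrt(34273)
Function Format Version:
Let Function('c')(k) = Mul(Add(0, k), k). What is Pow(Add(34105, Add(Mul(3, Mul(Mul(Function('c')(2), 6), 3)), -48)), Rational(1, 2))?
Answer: Pow(34273, Rational(1, 2)) ≈ 185.13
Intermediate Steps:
Function('c')(k) = Pow(k, 2) (Function('c')(k) = Mul(k, k) = Pow(k, 2))
Pow(Add(34105, Add(Mul(3, Mul(Mul(Function('c')(2), 6), 3)), -48)), Rational(1, 2)) = Pow(Add(34105, Add(Mul(3, Mul(Mul(Pow(2, 2), 6), 3)), -48)), Rational(1, 2)) = Pow(Add(34105, Add(Mul(3, Mul(Mul(4, 6), 3)), -48)), Rational(1, 2)) = Pow(Add(34105, Add(Mul(3, Mul(24, 3)), -48)), Rational(1, 2)) = Pow(Add(34105, Add(Mul(3, 72), -48)), Rational(1, 2)) = Pow(Add(34105, Add(216, -48)), Rational(1, 2)) = Pow(Add(34105, 168), Rational(1, 2)) = Pow(34273, Rational(1, 2))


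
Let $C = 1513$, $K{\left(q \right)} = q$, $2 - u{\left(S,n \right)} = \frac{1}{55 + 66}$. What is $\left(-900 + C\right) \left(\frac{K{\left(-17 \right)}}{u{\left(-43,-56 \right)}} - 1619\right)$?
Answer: $- \frac{240440668}{241} \approx -9.9768 \cdot 10^{5}$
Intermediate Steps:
$u{\left(S,n \right)} = \frac{241}{121}$ ($u{\left(S,n \right)} = 2 - \frac{1}{55 + 66} = 2 - \frac{1}{121} = \frac{241}{121}$)
$\left(-900 + C\right) \left(\frac{K{\left(-17 \right)}}{u{\left(-43,-56 \right)}} - 1619\right) = \left(-900 + 1513\right) \left(- \frac{17}{\frac{241}{121}} - 1619\right) = 613 \left(\left(-17\right) \frac{121}{241} - 1619\right) = 613 \left(- \frac{2057}{241} - 1619\right) = 613 \left(- \frac{392236}{241}\right) = - \frac{240440668}{241}$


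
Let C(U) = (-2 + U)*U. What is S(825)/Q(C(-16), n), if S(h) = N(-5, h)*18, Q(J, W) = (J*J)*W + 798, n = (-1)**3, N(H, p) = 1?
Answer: -3/13691 ≈ -0.00021912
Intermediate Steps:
C(U) = U*(-2 + U)
n = -1
Q(J, W) = 798 + W*J**2 (Q(J, W) = J**2*W + 798 = W*J**2 + 798 = 798 + W*J**2)
S(h) = 18 (S(h) = 1*18 = 18)
S(825)/Q(C(-16), n) = 18/(798 - (-16*(-2 - 16))**2) = 18/(798 - (-16*(-18))**2) = 18/(798 - 1*288**2) = 18/(798 - 1*82944) = 18/(798 - 82944) = 18/(-82146) = 18*(-1/82146) = -3/13691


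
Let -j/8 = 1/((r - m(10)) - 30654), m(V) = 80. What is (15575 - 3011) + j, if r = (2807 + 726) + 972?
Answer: 329541164/26229 ≈ 12564.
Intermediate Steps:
r = 4505 (r = 3533 + 972 = 4505)
j = 8/26229 (j = -8/((4505 - 1*80) - 30654) = -8/((4505 - 80) - 30654) = -8/(4425 - 30654) = -8/(-26229) = -8*(-1/26229) = 8/26229 ≈ 0.00030501)
(15575 - 3011) + j = (15575 - 3011) + 8/26229 = 12564 + 8/26229 = 329541164/26229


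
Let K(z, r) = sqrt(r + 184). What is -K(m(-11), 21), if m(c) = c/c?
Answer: -sqrt(205) ≈ -14.318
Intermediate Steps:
m(c) = 1
K(z, r) = sqrt(184 + r)
-K(m(-11), 21) = -sqrt(184 + 21) = -sqrt(205)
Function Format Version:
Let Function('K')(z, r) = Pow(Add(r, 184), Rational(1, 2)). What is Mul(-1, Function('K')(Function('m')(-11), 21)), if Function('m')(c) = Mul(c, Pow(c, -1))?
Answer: Mul(-1, Pow(205, Rational(1, 2))) ≈ -14.318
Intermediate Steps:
Function('m')(c) = 1
Function('K')(z, r) = Pow(Add(184, r), Rational(1, 2))
Mul(-1, Function('K')(Function('m')(-11), 21)) = Mul(-1, Pow(Add(184, 21), Rational(1, 2))) = Mul(-1, Pow(205, Rational(1, 2)))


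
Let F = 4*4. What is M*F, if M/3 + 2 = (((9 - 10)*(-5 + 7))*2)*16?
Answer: -3168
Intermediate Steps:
F = 16
M = -198 (M = -6 + 3*((((9 - 10)*(-5 + 7))*2)*16) = -6 + 3*((-1*2*2)*16) = -6 + 3*(-2*2*16) = -6 + 3*(-4*16) = -6 + 3*(-64) = -6 - 192 = -198)
M*F = -198*16 = -3168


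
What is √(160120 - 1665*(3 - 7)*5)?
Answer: 2*√48355 ≈ 439.80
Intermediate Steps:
√(160120 - 1665*(3 - 7)*5) = √(160120 - (-6660)*5) = √(160120 - 1665*(-20)) = √(160120 + 33300) = √193420 = 2*√48355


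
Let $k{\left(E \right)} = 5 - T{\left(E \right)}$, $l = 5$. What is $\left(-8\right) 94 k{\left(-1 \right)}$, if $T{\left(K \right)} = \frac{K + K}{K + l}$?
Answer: $-4136$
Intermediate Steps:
$T{\left(K \right)} = \frac{2 K}{5 + K}$ ($T{\left(K \right)} = \frac{K + K}{K + 5} = \frac{2 K}{5 + K}$)
$k{\left(E \right)} = 5 - \frac{2 E}{5 + E}$
$\left(-8\right) 94 k{\left(-1 \right)} = \left(-8\right) 94 \frac{25 + 3 \left(-1\right)}{5 - 1} = - 752 \frac{25 - 3}{4} = - 752 \cdot \frac{1}{4} \cdot 22 = \left(-752\right) \frac{11}{2} = -4136$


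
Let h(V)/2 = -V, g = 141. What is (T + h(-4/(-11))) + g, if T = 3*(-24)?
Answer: 751/11 ≈ 68.273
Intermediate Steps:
T = -72
h(V) = -2*V (h(V) = 2*(-V) = -2*V)
(T + h(-4/(-11))) + g = (-72 - (-8)/(-11)) + 141 = (-72 - (-8)*(-1)/11) + 141 = (-72 - 2*4/11) + 141 = (-72 - 8/11) + 141 = -800/11 + 141 = 751/11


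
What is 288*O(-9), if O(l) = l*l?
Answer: 23328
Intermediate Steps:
O(l) = l²
288*O(-9) = 288*(-9)² = 288*81 = 23328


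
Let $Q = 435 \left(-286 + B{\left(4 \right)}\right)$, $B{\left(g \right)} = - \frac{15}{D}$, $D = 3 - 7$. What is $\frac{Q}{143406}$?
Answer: $- \frac{163705}{191208} \approx -0.85616$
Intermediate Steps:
$D = -4$
$B{\left(g \right)} = \frac{15}{4}$ ($B{\left(g \right)} = - \frac{15}{-4} = \left(-15\right) \left(- \frac{1}{4}\right) = \frac{15}{4}$)
$Q = - \frac{491115}{4}$ ($Q = 435 \left(-286 + \frac{15}{4}\right) = 435 \left(- \frac{1129}{4}\right) = - \frac{491115}{4} \approx -1.2278 \cdot 10^{5}$)
$\frac{Q}{143406} = - \frac{491115}{4 \cdot 143406} = \left(- \frac{491115}{4}\right) \frac{1}{143406} = - \frac{163705}{191208}$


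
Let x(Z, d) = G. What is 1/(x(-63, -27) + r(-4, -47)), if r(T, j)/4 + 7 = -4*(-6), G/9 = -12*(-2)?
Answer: 1/284 ≈ 0.0035211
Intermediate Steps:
G = 216 (G = 9*(-12*(-2)) = 9*24 = 216)
x(Z, d) = 216
r(T, j) = 68 (r(T, j) = -28 + 4*(-4*(-6)) = -28 + 4*24 = -28 + 96 = 68)
1/(x(-63, -27) + r(-4, -47)) = 1/(216 + 68) = 1/284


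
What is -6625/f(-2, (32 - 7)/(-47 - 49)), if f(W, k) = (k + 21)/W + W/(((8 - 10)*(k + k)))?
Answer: 31800000/58991 ≈ 539.07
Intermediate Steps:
f(W, k) = (21 + k)/W - W/(4*k) (f(W, k) = (21 + k)/W + W/((-4*k)) = (21 + k)/W + W*(-1/(4*k)) = (21 + k)/W - W/(4*k))
-6625/f(-2, (32 - 7)/(-47 - 49)) = -6625/(21/(-2) + ((32 - 7)/(-47 - 49))/(-2) - 1/4*(-2)/(32 - 7)/(-47 - 49)) = -6625/(21*(-1/2) + (25/(-96))*(-1/2) - 1/4*(-2)/25/(-96)) = -6625/(-21/2 + (25*(-1/96))*(-1/2) - 1/4*(-2)/25*(-1/96)) = -6625/(-21/2 - 25/96*(-1/2) - 1/4*(-2)/(-25/96)) = -6625/(-21/2 + 25/192 - 1/4*(-2)*(-96/25)) = -6625/(-21/2 + 25/192 - 48/25) = -6625/(-58991/4800) = -6625*(-4800/58991) = 31800000/58991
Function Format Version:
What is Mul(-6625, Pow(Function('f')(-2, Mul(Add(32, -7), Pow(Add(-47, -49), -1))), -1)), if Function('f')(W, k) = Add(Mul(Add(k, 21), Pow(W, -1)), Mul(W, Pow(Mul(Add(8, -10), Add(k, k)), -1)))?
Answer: Rational(31800000, 58991) ≈ 539.07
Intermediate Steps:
Function('f')(W, k) = Add(Mul(Pow(W, -1), Add(21, k)), Mul(Rational(-1, 4), W, Pow(k, -1))) (Function('f')(W, k) = Add(Mul(Add(21, k), Pow(W, -1)), Mul(W, Pow(Mul(-2, Mul(2, k)), -1))) = Add(Mul(Pow(W, -1), Add(21, k)), Mul(W, Pow(Mul(-4, k), -1))) = Add(Mul(Pow(W, -1), Add(21, k)), Mul(W, Mul(Rational(-1, 4), Pow(k, -1)))) = Add(Mul(Pow(W, -1), Add(21, k)), Mul(Rational(-1, 4), W, Pow(k, -1))))
Mul(-6625, Pow(Function('f')(-2, Mul(Add(32, -7), Pow(Add(-47, -49), -1))), -1)) = Mul(-6625, Pow(Add(Mul(21, Pow(-2, -1)), Mul(Mul(Add(32, -7), Pow(Add(-47, -49), -1)), Pow(-2, -1)), Mul(Rational(-1, 4), -2, Pow(Mul(Add(32, -7), Pow(Add(-47, -49), -1)), -1))), -1)) = Mul(-6625, Pow(Add(Mul(21, Rational(-1, 2)), Mul(Mul(25, Pow(-96, -1)), Rational(-1, 2)), Mul(Rational(-1, 4), -2, Pow(Mul(25, Pow(-96, -1)), -1))), -1)) = Mul(-6625, Pow(Add(Rational(-21, 2), Mul(Mul(25, Rational(-1, 96)), Rational(-1, 2)), Mul(Rational(-1, 4), -2, Pow(Mul(25, Rational(-1, 96)), -1))), -1)) = Mul(-6625, Pow(Add(Rational(-21, 2), Mul(Rational(-25, 96), Rational(-1, 2)), Mul(Rational(-1, 4), -2, Pow(Rational(-25, 96), -1))), -1)) = Mul(-6625, Pow(Add(Rational(-21, 2), Rational(25, 192), Mul(Rational(-1, 4), -2, Rational(-96, 25))), -1)) = Mul(-6625, Pow(Add(Rational(-21, 2), Rational(25, 192), Rational(-48, 25)), -1)) = Mul(-6625, Pow(Rational(-58991, 4800), -1)) = Mul(-6625, Rational(-4800, 58991)) = Rational(31800000, 58991)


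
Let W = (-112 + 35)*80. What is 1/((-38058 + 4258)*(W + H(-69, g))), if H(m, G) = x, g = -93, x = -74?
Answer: 1/210709200 ≈ 4.7459e-9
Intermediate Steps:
H(m, G) = -74
W = -6160 (W = -77*80 = -6160)
1/((-38058 + 4258)*(W + H(-69, g))) = 1/((-38058 + 4258)*(-6160 - 74)) = 1/(-33800*(-6234)) = 1/210709200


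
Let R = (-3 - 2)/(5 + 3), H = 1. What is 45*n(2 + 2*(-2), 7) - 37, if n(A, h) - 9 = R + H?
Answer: 3079/8 ≈ 384.88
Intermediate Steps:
R = -5/8 ≈ -0.62500
n(A, h) = 75/8 (n(A, h) = 9 + (-5/8 + 1) = 9 + 3/8 = 75/8)
45*n(2 + 2*(-2), 7) - 37 = 45*(75/8) - 37 = 3375/8 - 37 = 3079/8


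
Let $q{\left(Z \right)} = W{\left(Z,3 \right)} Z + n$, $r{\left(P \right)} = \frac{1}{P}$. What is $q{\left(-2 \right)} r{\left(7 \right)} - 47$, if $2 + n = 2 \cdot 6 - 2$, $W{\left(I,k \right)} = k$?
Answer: $- \frac{327}{7} \approx -46.714$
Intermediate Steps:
$n = 8$ ($n = -2 + \left(2 \cdot 6 - 2\right) = -2 + \left(12 - 2\right) = -2 + 10 = 8$)
$q{\left(Z \right)} = 8 + 3 Z$ ($q{\left(Z \right)} = 3 Z + 8 = 8 + 3 Z$)
$q{\left(-2 \right)} r{\left(7 \right)} - 47 = \frac{8 + 3 \left(-2\right)}{7} - 47 = \left(8 - 6\right) \frac{1}{7} - 47 = 2 \cdot \frac{1}{7} - 47 = \frac{2}{7} - 47 = - \frac{327}{7}$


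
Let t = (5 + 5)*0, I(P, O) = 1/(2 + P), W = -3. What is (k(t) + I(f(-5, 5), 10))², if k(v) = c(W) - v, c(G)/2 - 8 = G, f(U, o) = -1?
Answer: 121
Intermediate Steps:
c(G) = 16 + 2*G
t = 0 (t = 10*0 = 0)
k(v) = 10 - v (k(v) = (16 + 2*(-3)) - v = (16 - 6) - v = 10 - v)
(k(t) + I(f(-5, 5), 10))² = ((10 - 1*0) + 1/(2 - 1))² = ((10 + 0) + 1/1)² = (10 + 1)² = 11² = 121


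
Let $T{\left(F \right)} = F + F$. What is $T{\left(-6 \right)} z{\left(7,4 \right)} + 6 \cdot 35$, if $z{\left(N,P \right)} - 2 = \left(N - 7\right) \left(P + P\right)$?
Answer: $186$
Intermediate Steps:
$z{\left(N,P \right)} = 2 + 2 P \left(-7 + N\right)$ ($z{\left(N,P \right)} = 2 + \left(N - 7\right) \left(P + P\right) = 2 + \left(-7 + N\right) 2 P = 2 + 2 P \left(-7 + N\right)$)
$T{\left(F \right)} = 2 F$
$T{\left(-6 \right)} z{\left(7,4 \right)} + 6 \cdot 35 = 2 \left(-6\right) \left(2 - 56 + 2 \cdot 7 \cdot 4\right) + 6 \cdot 35 = - 12 \left(2 - 56 + 56\right) + 210 = \left(-12\right) 2 + 210 = -24 + 210 = 186$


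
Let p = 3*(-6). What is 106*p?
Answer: -1908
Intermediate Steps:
p = -18
106*p = 106*(-18) = -1908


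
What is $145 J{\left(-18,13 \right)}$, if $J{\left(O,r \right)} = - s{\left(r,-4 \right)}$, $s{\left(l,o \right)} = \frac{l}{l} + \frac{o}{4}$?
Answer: $0$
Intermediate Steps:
$s{\left(l,o \right)} = 1 + \frac{o}{4}$ ($s{\left(l,o \right)} = 1 + o \frac{1}{4} = 1 + \frac{o}{4}$)
$J{\left(O,r \right)} = 0$ ($J{\left(O,r \right)} = - (1 + \frac{1}{4} \left(-4\right)) = - (1 - 1) = \left(-1\right) 0 = 0$)
$145 J{\left(-18,13 \right)} = 145 \cdot 0 = 0$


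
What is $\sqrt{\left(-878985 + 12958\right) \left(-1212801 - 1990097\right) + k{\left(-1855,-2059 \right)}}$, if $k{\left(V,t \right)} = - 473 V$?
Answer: $\sqrt{2773797023661} \approx 1.6655 \cdot 10^{6}$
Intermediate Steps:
$\sqrt{\left(-878985 + 12958\right) \left(-1212801 - 1990097\right) + k{\left(-1855,-2059 \right)}} = \sqrt{\left(-878985 + 12958\right) \left(-1212801 - 1990097\right) - -877415} = \sqrt{\left(-866027\right) \left(-3202898\right) + 877415} = \sqrt{2773796146246 + 877415} = \sqrt{2773797023661}$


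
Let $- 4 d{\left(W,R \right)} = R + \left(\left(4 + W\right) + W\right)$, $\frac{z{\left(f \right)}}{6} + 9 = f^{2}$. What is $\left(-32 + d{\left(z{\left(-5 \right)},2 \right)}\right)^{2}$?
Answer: $\frac{26569}{4} \approx 6642.3$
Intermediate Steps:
$z{\left(f \right)} = -54 + 6 f^{2}$
$d{\left(W,R \right)} = -1 - \frac{W}{2} - \frac{R}{4}$ ($d{\left(W,R \right)} = - \frac{R + \left(\left(4 + W\right) + W\right)}{4} = - \frac{R + \left(4 + 2 W\right)}{4} = - \frac{4 + R + 2 W}{4} = -1 - \frac{W}{2} - \frac{R}{4}$)
$\left(-32 + d{\left(z{\left(-5 \right)},2 \right)}\right)^{2} = \left(-32 - \left(\frac{3}{2} + \frac{-54 + 6 \left(-5\right)^{2}}{2}\right)\right)^{2} = \left(-32 - \left(\frac{3}{2} + \frac{-54 + 6 \cdot 25}{2}\right)\right)^{2} = \left(-32 - \left(\frac{3}{2} + \frac{-54 + 150}{2}\right)\right)^{2} = \left(-32 - \frac{99}{2}\right)^{2} = \left(- \frac{163}{2}\right)^{2} = \frac{26569}{4}$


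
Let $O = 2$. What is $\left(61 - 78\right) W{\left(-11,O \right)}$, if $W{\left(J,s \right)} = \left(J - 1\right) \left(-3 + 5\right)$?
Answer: $408$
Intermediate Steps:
$W{\left(J,s \right)} = -2 + 2 J$ ($W{\left(J,s \right)} = \left(-1 + J\right) 2 = -2 + 2 J$)
$\left(61 - 78\right) W{\left(-11,O \right)} = \left(61 - 78\right) \left(-2 + 2 \left(-11\right)\right) = - 17 \left(-2 - 22\right) = \left(-17\right) \left(-24\right) = 408$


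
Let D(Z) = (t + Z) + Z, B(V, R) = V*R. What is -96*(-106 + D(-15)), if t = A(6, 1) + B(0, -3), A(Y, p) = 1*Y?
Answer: 12480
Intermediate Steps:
A(Y, p) = Y
B(V, R) = R*V
t = 6 (t = 6 - 3*0 = 6 + 0 = 6)
D(Z) = 6 + 2*Z (D(Z) = (6 + Z) + Z = 6 + 2*Z)
-96*(-106 + D(-15)) = -96*(-106 + (6 + 2*(-15))) = -96*(-106 + (6 - 30)) = -96*(-106 - 24) = -96*(-130) = 12480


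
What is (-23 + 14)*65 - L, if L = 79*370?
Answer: -29815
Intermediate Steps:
L = 29230
(-23 + 14)*65 - L = (-23 + 14)*65 - 1*29230 = -9*65 - 29230 = -585 - 29230 = -29815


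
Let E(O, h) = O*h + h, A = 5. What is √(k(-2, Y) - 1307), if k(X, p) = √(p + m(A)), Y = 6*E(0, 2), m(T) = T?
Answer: √(-1307 + √17) ≈ 36.095*I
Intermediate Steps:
E(O, h) = h + O*h
Y = 12 (Y = 6*(2*(1 + 0)) = 6*(2*1) = 6*2 = 12)
k(X, p) = √(5 + p) (k(X, p) = √(p + 5) = √(5 + p))
√(k(-2, Y) - 1307) = √(√(5 + 12) - 1307) = √(√17 - 1307) = √(-1307 + √17)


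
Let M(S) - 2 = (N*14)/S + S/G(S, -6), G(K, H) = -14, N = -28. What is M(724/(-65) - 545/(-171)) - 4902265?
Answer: -67418451775891529/13752656190 ≈ -4.9022e+6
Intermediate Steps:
M(S) = 2 - 392/S - S/14 (M(S) = 2 + ((-28*14)/S + S/(-14)) = 2 + (-392/S + S*(-1/14)) = 2 + (-392/S - S/14) = 2 - 392/S - S/14)
M(724/(-65) - 545/(-171)) - 4902265 = (2 - 392/(724/(-65) - 545/(-171)) - (724/(-65) - 545/(-171))/14) - 4902265 = (2 - 392/(724*(-1/65) - 545*(-1/171)) - (724*(-1/65) - 545*(-1/171))/14) - 4902265 = (2 - 392/(-724/65 + 545/171) - (-724/65 + 545/171)/14) - 4902265 = (2 - 392/(-88379/11115) - 1/14*(-88379/11115)) - 4902265 = (2 - 392*(-11115/88379) + 88379/155610) - 4902265 = (2 + 4357080/88379 + 88379/155610) - 4902265 = 713321378821/13752656190 - 4902265 = -67418451775891529/13752656190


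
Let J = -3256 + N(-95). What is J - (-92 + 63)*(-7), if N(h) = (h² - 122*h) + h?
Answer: 17061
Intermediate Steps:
N(h) = h² - 121*h
J = 17264 (J = -3256 - 95*(-121 - 95) = -3256 - 95*(-216) = -3256 + 20520 = 17264)
J - (-92 + 63)*(-7) = 17264 - (-92 + 63)*(-7) = 17264 - (-29)*(-7) = 17264 - 1*203 = 17264 - 203 = 17061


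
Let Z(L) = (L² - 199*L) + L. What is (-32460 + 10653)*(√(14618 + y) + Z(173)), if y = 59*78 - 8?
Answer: 94315275 - 43614*√4803 ≈ 9.1293e+7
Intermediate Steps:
y = 4594 (y = 4602 - 8 = 4594)
Z(L) = L² - 198*L
(-32460 + 10653)*(√(14618 + y) + Z(173)) = (-32460 + 10653)*(√(14618 + 4594) + 173*(-198 + 173)) = -21807*(√19212 + 173*(-25)) = -21807*(2*√4803 - 4325) = -21807*(-4325 + 2*√4803) = 94315275 - 43614*√4803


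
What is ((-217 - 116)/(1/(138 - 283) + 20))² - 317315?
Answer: -2664447599090/8404201 ≈ -3.1704e+5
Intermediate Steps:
((-217 - 116)/(1/(138 - 283) + 20))² - 317315 = (-333/(1/(-145) + 20))² - 317315 = (-333/(-1/145 + 20))² - 317315 = (-333/2899/145)² - 317315 = (-333*145/2899)² - 317315 = (-48285/2899)² - 317315 = 2331441225/8404201 - 317315 = -2664447599090/8404201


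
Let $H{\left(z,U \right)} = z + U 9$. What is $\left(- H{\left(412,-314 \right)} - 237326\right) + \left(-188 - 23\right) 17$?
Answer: $-238499$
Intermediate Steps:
$H{\left(z,U \right)} = z + 9 U$
$\left(- H{\left(412,-314 \right)} - 237326\right) + \left(-188 - 23\right) 17 = \left(- (412 + 9 \left(-314\right)) - 237326\right) + \left(-188 - 23\right) 17 = \left(- (412 - 2826) - 237326\right) - 3587 = \left(\left(-1\right) \left(-2414\right) - 237326\right) - 3587 = \left(2414 - 237326\right) - 3587 = -234912 - 3587 = -238499$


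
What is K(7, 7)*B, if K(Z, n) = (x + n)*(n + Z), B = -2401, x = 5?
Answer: -403368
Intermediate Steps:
K(Z, n) = (5 + n)*(Z + n) (K(Z, n) = (5 + n)*(n + Z) = (5 + n)*(Z + n))
K(7, 7)*B = (7**2 + 5*7 + 5*7 + 7*7)*(-2401) = (49 + 35 + 35 + 49)*(-2401) = 168*(-2401) = -403368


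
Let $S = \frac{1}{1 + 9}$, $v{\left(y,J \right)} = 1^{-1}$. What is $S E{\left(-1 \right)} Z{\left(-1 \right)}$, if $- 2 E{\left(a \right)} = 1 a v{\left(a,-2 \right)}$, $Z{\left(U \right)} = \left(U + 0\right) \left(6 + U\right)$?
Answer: $- \frac{1}{4} \approx -0.25$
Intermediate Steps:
$v{\left(y,J \right)} = 1$
$Z{\left(U \right)} = U \left(6 + U\right)$
$S = \frac{1}{10} \approx 0.1$
$E{\left(a \right)} = - \frac{a}{2}$ ($E{\left(a \right)} = - \frac{1 a 1}{2} = - \frac{a 1}{2} = - \frac{a}{2}$)
$S E{\left(-1 \right)} Z{\left(-1 \right)} = \frac{\left(- \frac{1}{2}\right) \left(-1\right)}{10} \left(- (6 - 1)\right) = \frac{1}{10} \cdot \frac{1}{2} \left(\left(-1\right) 5\right) = \frac{1}{20} \left(-5\right) = - \frac{1}{4}$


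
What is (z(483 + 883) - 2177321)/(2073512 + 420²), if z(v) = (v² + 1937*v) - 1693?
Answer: 583221/562478 ≈ 1.0369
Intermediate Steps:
z(v) = -1693 + v² + 1937*v
(z(483 + 883) - 2177321)/(2073512 + 420²) = ((-1693 + (483 + 883)² + 1937*(483 + 883)) - 2177321)/(2073512 + 420²) = ((-1693 + 1366² + 1937*1366) - 2177321)/(2073512 + 176400) = ((-1693 + 1865956 + 2645942) - 2177321)/2249912 = (4510205 - 2177321)*(1/2249912) = 2332884*(1/2249912) = 583221/562478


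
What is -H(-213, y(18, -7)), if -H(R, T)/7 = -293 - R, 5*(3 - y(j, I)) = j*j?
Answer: -560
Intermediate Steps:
y(j, I) = 3 - j²/5 (y(j, I) = 3 - j*j/5 = 3 - j²/5)
H(R, T) = 2051 + 7*R (H(R, T) = -7*(-293 - R) = 2051 + 7*R)
-H(-213, y(18, -7)) = -(2051 + 7*(-213)) = -(2051 - 1491) = -1*560 = -560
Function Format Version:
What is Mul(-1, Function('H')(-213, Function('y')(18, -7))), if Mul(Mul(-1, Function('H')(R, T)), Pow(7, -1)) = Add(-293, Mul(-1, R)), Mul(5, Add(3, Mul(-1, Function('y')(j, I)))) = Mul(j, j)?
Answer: -560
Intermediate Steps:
Function('y')(j, I) = Add(3, Mul(Rational(-1, 5), Pow(j, 2))) (Function('y')(j, I) = Add(3, Mul(Rational(-1, 5), Mul(j, j))) = Add(3, Mul(Rational(-1, 5), Pow(j, 2))))
Function('H')(R, T) = Add(2051, Mul(7, R)) (Function('H')(R, T) = Mul(-7, Add(-293, Mul(-1, R))) = Add(2051, Mul(7, R)))
Mul(-1, Function('H')(-213, Function('y')(18, -7))) = Mul(-1, Add(2051, Mul(7, -213))) = Mul(-1, Add(2051, -1491)) = Mul(-1, 560) = -560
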